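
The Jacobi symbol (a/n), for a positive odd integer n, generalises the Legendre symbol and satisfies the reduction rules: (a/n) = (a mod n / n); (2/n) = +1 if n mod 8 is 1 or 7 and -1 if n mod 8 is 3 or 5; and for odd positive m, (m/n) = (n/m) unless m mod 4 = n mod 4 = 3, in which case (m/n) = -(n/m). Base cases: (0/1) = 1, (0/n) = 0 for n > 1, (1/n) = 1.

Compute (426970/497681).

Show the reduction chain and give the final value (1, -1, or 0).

1

factor out 2^1: 426970 = 2^1·213485; with 497681 mod 8 = 1, (2/497681) = +1; sign now +1; continue with (213485/497681)
flip (213485/497681) -> (497681/213485): both odd, 213485 mod 4 = 1, 497681 mod 4 = 1, so the flip contributes +1; sign now +1
(497681/213485): 497681 mod 213485 = 70711, so (497681/213485) = (70711/213485)
flip (70711/213485) -> (213485/70711): both odd, 70711 mod 4 = 3, 213485 mod 4 = 1, so the flip contributes +1; sign now +1
(213485/70711): 213485 mod 70711 = 1352, so (213485/70711) = (1352/70711)
factor out 2^3: 1352 = 2^3·169; with 70711 mod 8 = 7, (2/70711) = +1; sign now +1; continue with (169/70711)
flip (169/70711) -> (70711/169): both odd, 169 mod 4 = 1, 70711 mod 4 = 3, so the flip contributes +1; sign now +1
(70711/169): 70711 mod 169 = 69, so (70711/169) = (69/169)
flip (69/169) -> (169/69): both odd, 69 mod 4 = 1, 169 mod 4 = 1, so the flip contributes +1; sign now +1
(169/69): 169 mod 69 = 31, so (169/69) = (31/69)
flip (31/69) -> (69/31): both odd, 31 mod 4 = 3, 69 mod 4 = 1, so the flip contributes +1; sign now +1
(69/31): 69 mod 31 = 7, so (69/31) = (7/31)
flip (7/31) -> (31/7): both odd, 7 mod 4 = 3, 31 mod 4 = 3, so the flip contributes -1; sign now -1
(31/7): 31 mod 7 = 3, so (31/7) = (3/7)
flip (3/7) -> (7/3): both odd, 3 mod 4 = 3, 7 mod 4 = 3, so the flip contributes -1; sign now +1
(7/3): 7 mod 3 = 1, so (7/3) = (1/3)
reached (1/3) = 1, so the symbol is +1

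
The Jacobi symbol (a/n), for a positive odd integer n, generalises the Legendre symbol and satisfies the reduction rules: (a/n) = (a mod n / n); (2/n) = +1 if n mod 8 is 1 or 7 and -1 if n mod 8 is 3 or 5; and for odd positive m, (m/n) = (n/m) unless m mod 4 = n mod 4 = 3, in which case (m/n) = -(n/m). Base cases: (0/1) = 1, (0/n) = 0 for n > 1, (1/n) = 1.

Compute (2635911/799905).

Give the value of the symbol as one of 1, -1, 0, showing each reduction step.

(2635911/799905): 2635911 mod 799905 = 236196, so (2635911/799905) = (236196/799905)
factor out 2^2: 236196 = 2^2·59049; with 799905 mod 8 = 1, (2/799905) = +1; sign now +1; continue with (59049/799905)
flip (59049/799905) -> (799905/59049): both odd, 59049 mod 4 = 1, 799905 mod 4 = 1, so the flip contributes +1; sign now +1
(799905/59049): 799905 mod 59049 = 32268, so (799905/59049) = (32268/59049)
factor out 2^2: 32268 = 2^2·8067; with 59049 mod 8 = 1, (2/59049) = +1; sign now +1; continue with (8067/59049)
flip (8067/59049) -> (59049/8067): both odd, 8067 mod 4 = 3, 59049 mod 4 = 1, so the flip contributes +1; sign now +1
(59049/8067): 59049 mod 8067 = 2580, so (59049/8067) = (2580/8067)
factor out 2^2: 2580 = 2^2·645; with 8067 mod 8 = 3, (2/8067) = -1; sign now +1; continue with (645/8067)
flip (645/8067) -> (8067/645): both odd, 645 mod 4 = 1, 8067 mod 4 = 3, so the flip contributes +1; sign now +1
(8067/645): 8067 mod 645 = 327, so (8067/645) = (327/645)
flip (327/645) -> (645/327): both odd, 327 mod 4 = 3, 645 mod 4 = 1, so the flip contributes +1; sign now +1
(645/327): 645 mod 327 = 318, so (645/327) = (318/327)
factor out 2^1: 318 = 2^1·159; with 327 mod 8 = 7, (2/327) = +1; sign now +1; continue with (159/327)
flip (159/327) -> (327/159): both odd, 159 mod 4 = 3, 327 mod 4 = 3, so the flip contributes -1; sign now -1
(327/159): 327 mod 159 = 9, so (327/159) = (9/159)
flip (9/159) -> (159/9): both odd, 9 mod 4 = 1, 159 mod 4 = 3, so the flip contributes +1; sign now -1
(159/9): 159 mod 9 = 6, so (159/9) = (6/9)
factor out 2^1: 6 = 2^1·3; with 9 mod 8 = 1, (2/9) = +1; sign now -1; continue with (3/9)
flip (3/9) -> (9/3): both odd, 3 mod 4 = 3, 9 mod 4 = 1, so the flip contributes +1; sign now -1
(9/3): 9 mod 3 = 0, so (9/3) = (0/3)
reached (0/3); gcd(a, n) > 1, so (0/3) = 0 and the symbol is 0

0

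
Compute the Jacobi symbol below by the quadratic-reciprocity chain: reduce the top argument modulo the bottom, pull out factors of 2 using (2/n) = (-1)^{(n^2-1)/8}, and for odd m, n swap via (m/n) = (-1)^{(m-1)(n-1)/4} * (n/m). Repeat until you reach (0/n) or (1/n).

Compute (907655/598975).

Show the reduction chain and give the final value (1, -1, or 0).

0

(907655/598975) = (308680/598975)   [reduce mod 598975]
308680 = 2^3·38585; (2/598975) = +1 since 598975 mod 8 = 7, so (308680/598975) = (+1)^3·(38585/598975); sign now +1
reciprocity: (38585/598975) = +1·(598975/38585) since 38585 mod 4 = 1, 598975 mod 4 = 3; sign now +1
(598975/38585) = (20200/38585)   [reduce mod 38585]
20200 = 2^3·2525; (2/38585) = +1 since 38585 mod 8 = 1, so (20200/38585) = (+1)^3·(2525/38585); sign now +1
reciprocity: (2525/38585) = +1·(38585/2525) since 2525 mod 4 = 1, 38585 mod 4 = 1; sign now +1
(38585/2525) = (710/2525)   [reduce mod 2525]
710 = 2^1·355; (2/2525) = -1 since 2525 mod 8 = 5, so (710/2525) = (-1)^1·(355/2525); sign now -1
reciprocity: (355/2525) = +1·(2525/355) since 355 mod 4 = 3, 2525 mod 4 = 1; sign now -1
(2525/355) = (40/355)   [reduce mod 355]
40 = 2^3·5; (2/355) = -1 since 355 mod 8 = 3, so (40/355) = (-1)^3·(5/355); sign now +1
reciprocity: (5/355) = +1·(355/5) since 5 mod 4 = 1, 355 mod 4 = 3; sign now +1
(355/5) = (0/5)   [reduce mod 5]
(0/5) = 0   [gcd(a, n) > 1]; final value = 0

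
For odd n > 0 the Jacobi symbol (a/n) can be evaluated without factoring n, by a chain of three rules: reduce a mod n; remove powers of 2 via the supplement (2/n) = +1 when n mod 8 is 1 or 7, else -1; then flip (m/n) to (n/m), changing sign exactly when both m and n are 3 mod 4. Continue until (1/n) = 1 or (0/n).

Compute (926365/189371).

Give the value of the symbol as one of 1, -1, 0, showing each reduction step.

(926365/189371) = (168881/189371)   [reduce mod 189371]
reciprocity: (168881/189371) = +1·(189371/168881) since 168881 mod 4 = 1, 189371 mod 4 = 3; sign now +1
(189371/168881) = (20490/168881)   [reduce mod 168881]
20490 = 2^1·10245; (2/168881) = +1 since 168881 mod 8 = 1, so (20490/168881) = (+1)^1·(10245/168881); sign now +1
reciprocity: (10245/168881) = +1·(168881/10245) since 10245 mod 4 = 1, 168881 mod 4 = 1; sign now +1
(168881/10245) = (4961/10245)   [reduce mod 10245]
reciprocity: (4961/10245) = +1·(10245/4961) since 4961 mod 4 = 1, 10245 mod 4 = 1; sign now +1
(10245/4961) = (323/4961)   [reduce mod 4961]
reciprocity: (323/4961) = +1·(4961/323) since 323 mod 4 = 3, 4961 mod 4 = 1; sign now +1
(4961/323) = (116/323)   [reduce mod 323]
116 = 2^2·29; (2/323) = -1 since 323 mod 8 = 3, so (116/323) = (-1)^2·(29/323); sign now +1
reciprocity: (29/323) = +1·(323/29) since 29 mod 4 = 1, 323 mod 4 = 3; sign now +1
(323/29) = (4/29)   [reduce mod 29]
4 = 2^2·1; (2/29) = -1 since 29 mod 8 = 5, so (4/29) = (-1)^2·(1/29); sign now +1
(1/29) = 1; final value = sign = +1

1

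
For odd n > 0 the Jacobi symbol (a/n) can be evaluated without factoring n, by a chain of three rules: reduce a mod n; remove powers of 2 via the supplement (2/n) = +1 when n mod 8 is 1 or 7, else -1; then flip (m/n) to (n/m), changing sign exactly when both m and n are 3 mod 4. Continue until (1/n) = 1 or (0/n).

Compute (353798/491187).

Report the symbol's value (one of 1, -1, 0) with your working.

1

factor out 2^1: 353798 = 2^1·176899; with 491187 mod 8 = 3, (2/491187) = -1; sign now -1; continue with (176899/491187)
flip (176899/491187) -> (491187/176899): both odd, 176899 mod 4 = 3, 491187 mod 4 = 3, so the flip contributes -1; sign now +1
(491187/176899): 491187 mod 176899 = 137389, so (491187/176899) = (137389/176899)
flip (137389/176899) -> (176899/137389): both odd, 137389 mod 4 = 1, 176899 mod 4 = 3, so the flip contributes +1; sign now +1
(176899/137389): 176899 mod 137389 = 39510, so (176899/137389) = (39510/137389)
factor out 2^1: 39510 = 2^1·19755; with 137389 mod 8 = 5, (2/137389) = -1; sign now -1; continue with (19755/137389)
flip (19755/137389) -> (137389/19755): both odd, 19755 mod 4 = 3, 137389 mod 4 = 1, so the flip contributes +1; sign now -1
(137389/19755): 137389 mod 19755 = 18859, so (137389/19755) = (18859/19755)
flip (18859/19755) -> (19755/18859): both odd, 18859 mod 4 = 3, 19755 mod 4 = 3, so the flip contributes -1; sign now +1
(19755/18859): 19755 mod 18859 = 896, so (19755/18859) = (896/18859)
factor out 2^7: 896 = 2^7·7; with 18859 mod 8 = 3, (2/18859) = -1; sign now -1; continue with (7/18859)
flip (7/18859) -> (18859/7): both odd, 7 mod 4 = 3, 18859 mod 4 = 3, so the flip contributes -1; sign now +1
(18859/7): 18859 mod 7 = 1, so (18859/7) = (1/7)
reached (1/7) = 1, so the symbol is +1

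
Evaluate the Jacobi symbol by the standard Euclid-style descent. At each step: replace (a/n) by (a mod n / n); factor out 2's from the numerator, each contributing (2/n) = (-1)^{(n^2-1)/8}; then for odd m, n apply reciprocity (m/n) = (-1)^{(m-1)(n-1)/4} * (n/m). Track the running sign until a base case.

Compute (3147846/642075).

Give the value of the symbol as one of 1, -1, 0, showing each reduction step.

(3147846/642075): 3147846 mod 642075 = 579546, so (3147846/642075) = (579546/642075)
factor out 2^1: 579546 = 2^1·289773; with 642075 mod 8 = 3, (2/642075) = -1; sign now -1; continue with (289773/642075)
flip (289773/642075) -> (642075/289773): both odd, 289773 mod 4 = 1, 642075 mod 4 = 3, so the flip contributes +1; sign now -1
(642075/289773): 642075 mod 289773 = 62529, so (642075/289773) = (62529/289773)
flip (62529/289773) -> (289773/62529): both odd, 62529 mod 4 = 1, 289773 mod 4 = 1, so the flip contributes +1; sign now -1
(289773/62529): 289773 mod 62529 = 39657, so (289773/62529) = (39657/62529)
flip (39657/62529) -> (62529/39657): both odd, 39657 mod 4 = 1, 62529 mod 4 = 1, so the flip contributes +1; sign now -1
(62529/39657): 62529 mod 39657 = 22872, so (62529/39657) = (22872/39657)
factor out 2^3: 22872 = 2^3·2859; with 39657 mod 8 = 1, (2/39657) = +1; sign now -1; continue with (2859/39657)
flip (2859/39657) -> (39657/2859): both odd, 2859 mod 4 = 3, 39657 mod 4 = 1, so the flip contributes +1; sign now -1
(39657/2859): 39657 mod 2859 = 2490, so (39657/2859) = (2490/2859)
factor out 2^1: 2490 = 2^1·1245; with 2859 mod 8 = 3, (2/2859) = -1; sign now +1; continue with (1245/2859)
flip (1245/2859) -> (2859/1245): both odd, 1245 mod 4 = 1, 2859 mod 4 = 3, so the flip contributes +1; sign now +1
(2859/1245): 2859 mod 1245 = 369, so (2859/1245) = (369/1245)
flip (369/1245) -> (1245/369): both odd, 369 mod 4 = 1, 1245 mod 4 = 1, so the flip contributes +1; sign now +1
(1245/369): 1245 mod 369 = 138, so (1245/369) = (138/369)
factor out 2^1: 138 = 2^1·69; with 369 mod 8 = 1, (2/369) = +1; sign now +1; continue with (69/369)
flip (69/369) -> (369/69): both odd, 69 mod 4 = 1, 369 mod 4 = 1, so the flip contributes +1; sign now +1
(369/69): 369 mod 69 = 24, so (369/69) = (24/69)
factor out 2^3: 24 = 2^3·3; with 69 mod 8 = 5, (2/69) = -1; sign now -1; continue with (3/69)
flip (3/69) -> (69/3): both odd, 3 mod 4 = 3, 69 mod 4 = 1, so the flip contributes +1; sign now -1
(69/3): 69 mod 3 = 0, so (69/3) = (0/3)
reached (0/3); gcd(a, n) > 1, so (0/3) = 0 and the symbol is 0

0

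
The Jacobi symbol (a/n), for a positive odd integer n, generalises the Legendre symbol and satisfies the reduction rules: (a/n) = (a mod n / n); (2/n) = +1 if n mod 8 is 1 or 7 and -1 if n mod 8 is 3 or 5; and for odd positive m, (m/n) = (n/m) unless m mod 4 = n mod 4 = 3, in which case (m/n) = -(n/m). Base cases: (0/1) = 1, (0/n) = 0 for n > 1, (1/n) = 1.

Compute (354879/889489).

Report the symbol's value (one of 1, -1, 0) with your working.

-1

flip (354879/889489) -> (889489/354879): both odd, 354879 mod 4 = 3, 889489 mod 4 = 1, so the flip contributes +1; sign now +1
(889489/354879): 889489 mod 354879 = 179731, so (889489/354879) = (179731/354879)
flip (179731/354879) -> (354879/179731): both odd, 179731 mod 4 = 3, 354879 mod 4 = 3, so the flip contributes -1; sign now -1
(354879/179731): 354879 mod 179731 = 175148, so (354879/179731) = (175148/179731)
factor out 2^2: 175148 = 2^2·43787; with 179731 mod 8 = 3, (2/179731) = -1; sign now -1; continue with (43787/179731)
flip (43787/179731) -> (179731/43787): both odd, 43787 mod 4 = 3, 179731 mod 4 = 3, so the flip contributes -1; sign now +1
(179731/43787): 179731 mod 43787 = 4583, so (179731/43787) = (4583/43787)
flip (4583/43787) -> (43787/4583): both odd, 4583 mod 4 = 3, 43787 mod 4 = 3, so the flip contributes -1; sign now -1
(43787/4583): 43787 mod 4583 = 2540, so (43787/4583) = (2540/4583)
factor out 2^2: 2540 = 2^2·635; with 4583 mod 8 = 7, (2/4583) = +1; sign now -1; continue with (635/4583)
flip (635/4583) -> (4583/635): both odd, 635 mod 4 = 3, 4583 mod 4 = 3, so the flip contributes -1; sign now +1
(4583/635): 4583 mod 635 = 138, so (4583/635) = (138/635)
factor out 2^1: 138 = 2^1·69; with 635 mod 8 = 3, (2/635) = -1; sign now -1; continue with (69/635)
flip (69/635) -> (635/69): both odd, 69 mod 4 = 1, 635 mod 4 = 3, so the flip contributes +1; sign now -1
(635/69): 635 mod 69 = 14, so (635/69) = (14/69)
factor out 2^1: 14 = 2^1·7; with 69 mod 8 = 5, (2/69) = -1; sign now +1; continue with (7/69)
flip (7/69) -> (69/7): both odd, 7 mod 4 = 3, 69 mod 4 = 1, so the flip contributes +1; sign now +1
(69/7): 69 mod 7 = 6, so (69/7) = (6/7)
factor out 2^1: 6 = 2^1·3; with 7 mod 8 = 7, (2/7) = +1; sign now +1; continue with (3/7)
flip (3/7) -> (7/3): both odd, 3 mod 4 = 3, 7 mod 4 = 3, so the flip contributes -1; sign now -1
(7/3): 7 mod 3 = 1, so (7/3) = (1/3)
reached (1/3) = 1, so the symbol is -1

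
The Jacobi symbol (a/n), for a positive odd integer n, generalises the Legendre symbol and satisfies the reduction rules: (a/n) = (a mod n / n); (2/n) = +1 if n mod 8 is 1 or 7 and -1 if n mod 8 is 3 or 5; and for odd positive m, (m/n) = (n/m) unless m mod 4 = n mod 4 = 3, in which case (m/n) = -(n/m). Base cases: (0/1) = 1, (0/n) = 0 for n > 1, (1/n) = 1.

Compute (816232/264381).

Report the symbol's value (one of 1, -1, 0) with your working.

(816232/264381): 816232 mod 264381 = 23089, so (816232/264381) = (23089/264381)
flip (23089/264381) -> (264381/23089): both odd, 23089 mod 4 = 1, 264381 mod 4 = 1, so the flip contributes +1; sign now +1
(264381/23089): 264381 mod 23089 = 10402, so (264381/23089) = (10402/23089)
factor out 2^1: 10402 = 2^1·5201; with 23089 mod 8 = 1, (2/23089) = +1; sign now +1; continue with (5201/23089)
flip (5201/23089) -> (23089/5201): both odd, 5201 mod 4 = 1, 23089 mod 4 = 1, so the flip contributes +1; sign now +1
(23089/5201): 23089 mod 5201 = 2285, so (23089/5201) = (2285/5201)
flip (2285/5201) -> (5201/2285): both odd, 2285 mod 4 = 1, 5201 mod 4 = 1, so the flip contributes +1; sign now +1
(5201/2285): 5201 mod 2285 = 631, so (5201/2285) = (631/2285)
flip (631/2285) -> (2285/631): both odd, 631 mod 4 = 3, 2285 mod 4 = 1, so the flip contributes +1; sign now +1
(2285/631): 2285 mod 631 = 392, so (2285/631) = (392/631)
factor out 2^3: 392 = 2^3·49; with 631 mod 8 = 7, (2/631) = +1; sign now +1; continue with (49/631)
flip (49/631) -> (631/49): both odd, 49 mod 4 = 1, 631 mod 4 = 3, so the flip contributes +1; sign now +1
(631/49): 631 mod 49 = 43, so (631/49) = (43/49)
flip (43/49) -> (49/43): both odd, 43 mod 4 = 3, 49 mod 4 = 1, so the flip contributes +1; sign now +1
(49/43): 49 mod 43 = 6, so (49/43) = (6/43)
factor out 2^1: 6 = 2^1·3; with 43 mod 8 = 3, (2/43) = -1; sign now -1; continue with (3/43)
flip (3/43) -> (43/3): both odd, 3 mod 4 = 3, 43 mod 4 = 3, so the flip contributes -1; sign now +1
(43/3): 43 mod 3 = 1, so (43/3) = (1/3)
reached (1/3) = 1, so the symbol is +1

1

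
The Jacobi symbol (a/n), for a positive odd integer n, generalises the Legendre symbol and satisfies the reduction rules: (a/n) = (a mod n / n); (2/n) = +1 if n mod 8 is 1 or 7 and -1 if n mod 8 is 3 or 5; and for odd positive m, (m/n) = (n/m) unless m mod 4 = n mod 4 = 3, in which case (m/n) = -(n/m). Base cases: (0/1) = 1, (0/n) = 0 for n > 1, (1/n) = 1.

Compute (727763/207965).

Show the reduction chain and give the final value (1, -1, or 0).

(727763/207965) = (103868/207965)   [reduce mod 207965]
103868 = 2^2·25967; (2/207965) = -1 since 207965 mod 8 = 5, so (103868/207965) = (-1)^2·(25967/207965); sign now +1
reciprocity: (25967/207965) = +1·(207965/25967) since 25967 mod 4 = 3, 207965 mod 4 = 1; sign now +1
(207965/25967) = (229/25967)   [reduce mod 25967]
reciprocity: (229/25967) = +1·(25967/229) since 229 mod 4 = 1, 25967 mod 4 = 3; sign now +1
(25967/229) = (90/229)   [reduce mod 229]
90 = 2^1·45; (2/229) = -1 since 229 mod 8 = 5, so (90/229) = (-1)^1·(45/229); sign now -1
reciprocity: (45/229) = +1·(229/45) since 45 mod 4 = 1, 229 mod 4 = 1; sign now -1
(229/45) = (4/45)   [reduce mod 45]
4 = 2^2·1; (2/45) = -1 since 45 mod 8 = 5, so (4/45) = (-1)^2·(1/45); sign now -1
(1/45) = 1; final value = sign = -1

-1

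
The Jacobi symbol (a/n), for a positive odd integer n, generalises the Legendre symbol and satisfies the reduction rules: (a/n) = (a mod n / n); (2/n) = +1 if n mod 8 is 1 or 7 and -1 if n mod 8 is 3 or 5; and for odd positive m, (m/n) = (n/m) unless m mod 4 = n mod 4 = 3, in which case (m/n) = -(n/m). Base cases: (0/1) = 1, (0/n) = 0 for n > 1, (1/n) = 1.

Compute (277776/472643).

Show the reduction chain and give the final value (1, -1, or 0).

277776 = 2^4·17361; (2/472643) = -1 since 472643 mod 8 = 3, so (277776/472643) = (-1)^4·(17361/472643); sign now +1
reciprocity: (17361/472643) = +1·(472643/17361) since 17361 mod 4 = 1, 472643 mod 4 = 3; sign now +1
(472643/17361) = (3896/17361)   [reduce mod 17361]
3896 = 2^3·487; (2/17361) = +1 since 17361 mod 8 = 1, so (3896/17361) = (+1)^3·(487/17361); sign now +1
reciprocity: (487/17361) = +1·(17361/487) since 487 mod 4 = 3, 17361 mod 4 = 1; sign now +1
(17361/487) = (316/487)   [reduce mod 487]
316 = 2^2·79; (2/487) = +1 since 487 mod 8 = 7, so (316/487) = (+1)^2·(79/487); sign now +1
reciprocity: (79/487) = -1·(487/79) since 79 mod 4 = 3, 487 mod 4 = 3; sign now -1
(487/79) = (13/79)   [reduce mod 79]
reciprocity: (13/79) = +1·(79/13) since 13 mod 4 = 1, 79 mod 4 = 3; sign now -1
(79/13) = (1/13)   [reduce mod 13]
(1/13) = 1; final value = sign = -1

-1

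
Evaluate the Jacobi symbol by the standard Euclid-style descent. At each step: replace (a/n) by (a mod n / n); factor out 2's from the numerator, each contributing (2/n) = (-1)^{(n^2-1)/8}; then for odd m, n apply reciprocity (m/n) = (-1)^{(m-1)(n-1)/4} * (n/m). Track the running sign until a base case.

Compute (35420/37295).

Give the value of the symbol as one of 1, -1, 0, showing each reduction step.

0

factor out 2^2: 35420 = 2^2·8855; with 37295 mod 8 = 7, (2/37295) = +1; sign now +1; continue with (8855/37295)
flip (8855/37295) -> (37295/8855): both odd, 8855 mod 4 = 3, 37295 mod 4 = 3, so the flip contributes -1; sign now -1
(37295/8855): 37295 mod 8855 = 1875, so (37295/8855) = (1875/8855)
flip (1875/8855) -> (8855/1875): both odd, 1875 mod 4 = 3, 8855 mod 4 = 3, so the flip contributes -1; sign now +1
(8855/1875): 8855 mod 1875 = 1355, so (8855/1875) = (1355/1875)
flip (1355/1875) -> (1875/1355): both odd, 1355 mod 4 = 3, 1875 mod 4 = 3, so the flip contributes -1; sign now -1
(1875/1355): 1875 mod 1355 = 520, so (1875/1355) = (520/1355)
factor out 2^3: 520 = 2^3·65; with 1355 mod 8 = 3, (2/1355) = -1; sign now +1; continue with (65/1355)
flip (65/1355) -> (1355/65): both odd, 65 mod 4 = 1, 1355 mod 4 = 3, so the flip contributes +1; sign now +1
(1355/65): 1355 mod 65 = 55, so (1355/65) = (55/65)
flip (55/65) -> (65/55): both odd, 55 mod 4 = 3, 65 mod 4 = 1, so the flip contributes +1; sign now +1
(65/55): 65 mod 55 = 10, so (65/55) = (10/55)
factor out 2^1: 10 = 2^1·5; with 55 mod 8 = 7, (2/55) = +1; sign now +1; continue with (5/55)
flip (5/55) -> (55/5): both odd, 5 mod 4 = 1, 55 mod 4 = 3, so the flip contributes +1; sign now +1
(55/5): 55 mod 5 = 0, so (55/5) = (0/5)
reached (0/5); gcd(a, n) > 1, so (0/5) = 0 and the symbol is 0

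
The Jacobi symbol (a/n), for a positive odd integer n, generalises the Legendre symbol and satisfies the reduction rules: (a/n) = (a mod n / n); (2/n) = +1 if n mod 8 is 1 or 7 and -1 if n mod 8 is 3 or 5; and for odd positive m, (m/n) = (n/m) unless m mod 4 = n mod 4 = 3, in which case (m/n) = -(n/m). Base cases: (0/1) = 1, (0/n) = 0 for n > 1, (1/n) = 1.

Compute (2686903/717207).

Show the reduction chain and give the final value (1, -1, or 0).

-1

(2686903/717207): 2686903 mod 717207 = 535282, so (2686903/717207) = (535282/717207)
factor out 2^1: 535282 = 2^1·267641; with 717207 mod 8 = 7, (2/717207) = +1; sign now +1; continue with (267641/717207)
flip (267641/717207) -> (717207/267641): both odd, 267641 mod 4 = 1, 717207 mod 4 = 3, so the flip contributes +1; sign now +1
(717207/267641): 717207 mod 267641 = 181925, so (717207/267641) = (181925/267641)
flip (181925/267641) -> (267641/181925): both odd, 181925 mod 4 = 1, 267641 mod 4 = 1, so the flip contributes +1; sign now +1
(267641/181925): 267641 mod 181925 = 85716, so (267641/181925) = (85716/181925)
factor out 2^2: 85716 = 2^2·21429; with 181925 mod 8 = 5, (2/181925) = -1; sign now +1; continue with (21429/181925)
flip (21429/181925) -> (181925/21429): both odd, 21429 mod 4 = 1, 181925 mod 4 = 1, so the flip contributes +1; sign now +1
(181925/21429): 181925 mod 21429 = 10493, so (181925/21429) = (10493/21429)
flip (10493/21429) -> (21429/10493): both odd, 10493 mod 4 = 1, 21429 mod 4 = 1, so the flip contributes +1; sign now +1
(21429/10493): 21429 mod 10493 = 443, so (21429/10493) = (443/10493)
flip (443/10493) -> (10493/443): both odd, 443 mod 4 = 3, 10493 mod 4 = 1, so the flip contributes +1; sign now +1
(10493/443): 10493 mod 443 = 304, so (10493/443) = (304/443)
factor out 2^4: 304 = 2^4·19; with 443 mod 8 = 3, (2/443) = -1; sign now +1; continue with (19/443)
flip (19/443) -> (443/19): both odd, 19 mod 4 = 3, 443 mod 4 = 3, so the flip contributes -1; sign now -1
(443/19): 443 mod 19 = 6, so (443/19) = (6/19)
factor out 2^1: 6 = 2^1·3; with 19 mod 8 = 3, (2/19) = -1; sign now +1; continue with (3/19)
flip (3/19) -> (19/3): both odd, 3 mod 4 = 3, 19 mod 4 = 3, so the flip contributes -1; sign now -1
(19/3): 19 mod 3 = 1, so (19/3) = (1/3)
reached (1/3) = 1, so the symbol is -1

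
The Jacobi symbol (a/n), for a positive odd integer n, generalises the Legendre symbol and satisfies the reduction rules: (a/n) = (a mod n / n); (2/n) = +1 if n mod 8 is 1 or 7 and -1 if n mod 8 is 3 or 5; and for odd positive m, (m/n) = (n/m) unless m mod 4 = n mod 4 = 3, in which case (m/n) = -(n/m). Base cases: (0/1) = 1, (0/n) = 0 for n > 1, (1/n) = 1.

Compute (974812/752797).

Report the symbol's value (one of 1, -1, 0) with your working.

(974812/752797) = (222015/752797)   [reduce mod 752797]
reciprocity: (222015/752797) = +1·(752797/222015) since 222015 mod 4 = 3, 752797 mod 4 = 1; sign now +1
(752797/222015) = (86752/222015)   [reduce mod 222015]
86752 = 2^5·2711; (2/222015) = +1 since 222015 mod 8 = 7, so (86752/222015) = (+1)^5·(2711/222015); sign now +1
reciprocity: (2711/222015) = -1·(222015/2711) since 2711 mod 4 = 3, 222015 mod 4 = 3; sign now -1
(222015/2711) = (2424/2711)   [reduce mod 2711]
2424 = 2^3·303; (2/2711) = +1 since 2711 mod 8 = 7, so (2424/2711) = (+1)^3·(303/2711); sign now -1
reciprocity: (303/2711) = -1·(2711/303) since 303 mod 4 = 3, 2711 mod 4 = 3; sign now +1
(2711/303) = (287/303)   [reduce mod 303]
reciprocity: (287/303) = -1·(303/287) since 287 mod 4 = 3, 303 mod 4 = 3; sign now -1
(303/287) = (16/287)   [reduce mod 287]
16 = 2^4·1; (2/287) = +1 since 287 mod 8 = 7, so (16/287) = (+1)^4·(1/287); sign now -1
(1/287) = 1; final value = sign = -1

-1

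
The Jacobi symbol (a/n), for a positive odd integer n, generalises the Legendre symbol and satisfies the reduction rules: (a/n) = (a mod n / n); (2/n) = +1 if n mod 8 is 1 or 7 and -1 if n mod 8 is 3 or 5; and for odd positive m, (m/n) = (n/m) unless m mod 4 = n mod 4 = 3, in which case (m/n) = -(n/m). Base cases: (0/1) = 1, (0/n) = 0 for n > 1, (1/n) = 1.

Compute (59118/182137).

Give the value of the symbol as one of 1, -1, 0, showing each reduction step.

factor out 2^1: 59118 = 2^1·29559; with 182137 mod 8 = 1, (2/182137) = +1; sign now +1; continue with (29559/182137)
flip (29559/182137) -> (182137/29559): both odd, 29559 mod 4 = 3, 182137 mod 4 = 1, so the flip contributes +1; sign now +1
(182137/29559): 182137 mod 29559 = 4783, so (182137/29559) = (4783/29559)
flip (4783/29559) -> (29559/4783): both odd, 4783 mod 4 = 3, 29559 mod 4 = 3, so the flip contributes -1; sign now -1
(29559/4783): 29559 mod 4783 = 861, so (29559/4783) = (861/4783)
flip (861/4783) -> (4783/861): both odd, 861 mod 4 = 1, 4783 mod 4 = 3, so the flip contributes +1; sign now -1
(4783/861): 4783 mod 861 = 478, so (4783/861) = (478/861)
factor out 2^1: 478 = 2^1·239; with 861 mod 8 = 5, (2/861) = -1; sign now +1; continue with (239/861)
flip (239/861) -> (861/239): both odd, 239 mod 4 = 3, 861 mod 4 = 1, so the flip contributes +1; sign now +1
(861/239): 861 mod 239 = 144, so (861/239) = (144/239)
factor out 2^4: 144 = 2^4·9; with 239 mod 8 = 7, (2/239) = +1; sign now +1; continue with (9/239)
flip (9/239) -> (239/9): both odd, 9 mod 4 = 1, 239 mod 4 = 3, so the flip contributes +1; sign now +1
(239/9): 239 mod 9 = 5, so (239/9) = (5/9)
flip (5/9) -> (9/5): both odd, 5 mod 4 = 1, 9 mod 4 = 1, so the flip contributes +1; sign now +1
(9/5): 9 mod 5 = 4, so (9/5) = (4/5)
factor out 2^2: 4 = 2^2·1; with 5 mod 8 = 5, (2/5) = -1; sign now +1; continue with (1/5)
reached (1/5) = 1, so the symbol is +1

1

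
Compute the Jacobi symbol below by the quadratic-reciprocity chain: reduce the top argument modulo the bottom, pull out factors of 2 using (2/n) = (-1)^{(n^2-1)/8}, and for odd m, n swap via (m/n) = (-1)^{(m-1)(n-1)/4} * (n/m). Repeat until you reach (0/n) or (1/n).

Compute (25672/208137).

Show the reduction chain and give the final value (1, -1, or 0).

factor out 2^3: 25672 = 2^3·3209; with 208137 mod 8 = 1, (2/208137) = +1; sign now +1; continue with (3209/208137)
flip (3209/208137) -> (208137/3209): both odd, 3209 mod 4 = 1, 208137 mod 4 = 1, so the flip contributes +1; sign now +1
(208137/3209): 208137 mod 3209 = 2761, so (208137/3209) = (2761/3209)
flip (2761/3209) -> (3209/2761): both odd, 2761 mod 4 = 1, 3209 mod 4 = 1, so the flip contributes +1; sign now +1
(3209/2761): 3209 mod 2761 = 448, so (3209/2761) = (448/2761)
factor out 2^6: 448 = 2^6·7; with 2761 mod 8 = 1, (2/2761) = +1; sign now +1; continue with (7/2761)
flip (7/2761) -> (2761/7): both odd, 7 mod 4 = 3, 2761 mod 4 = 1, so the flip contributes +1; sign now +1
(2761/7): 2761 mod 7 = 3, so (2761/7) = (3/7)
flip (3/7) -> (7/3): both odd, 3 mod 4 = 3, 7 mod 4 = 3, so the flip contributes -1; sign now -1
(7/3): 7 mod 3 = 1, so (7/3) = (1/3)
reached (1/3) = 1, so the symbol is -1

-1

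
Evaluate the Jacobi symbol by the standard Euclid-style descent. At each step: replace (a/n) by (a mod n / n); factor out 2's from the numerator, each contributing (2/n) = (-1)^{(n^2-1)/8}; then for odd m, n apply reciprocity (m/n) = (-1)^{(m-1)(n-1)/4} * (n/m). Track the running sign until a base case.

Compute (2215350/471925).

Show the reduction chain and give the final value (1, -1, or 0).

0

(2215350/471925) = (327650/471925)   [reduce mod 471925]
327650 = 2^1·163825; (2/471925) = -1 since 471925 mod 8 = 5, so (327650/471925) = (-1)^1·(163825/471925); sign now -1
reciprocity: (163825/471925) = +1·(471925/163825) since 163825 mod 4 = 1, 471925 mod 4 = 1; sign now -1
(471925/163825) = (144275/163825)   [reduce mod 163825]
reciprocity: (144275/163825) = +1·(163825/144275) since 144275 mod 4 = 3, 163825 mod 4 = 1; sign now -1
(163825/144275) = (19550/144275)   [reduce mod 144275]
19550 = 2^1·9775; (2/144275) = -1 since 144275 mod 8 = 3, so (19550/144275) = (-1)^1·(9775/144275); sign now +1
reciprocity: (9775/144275) = -1·(144275/9775) since 9775 mod 4 = 3, 144275 mod 4 = 3; sign now -1
(144275/9775) = (7425/9775)   [reduce mod 9775]
reciprocity: (7425/9775) = +1·(9775/7425) since 7425 mod 4 = 1, 9775 mod 4 = 3; sign now -1
(9775/7425) = (2350/7425)   [reduce mod 7425]
2350 = 2^1·1175; (2/7425) = +1 since 7425 mod 8 = 1, so (2350/7425) = (+1)^1·(1175/7425); sign now -1
reciprocity: (1175/7425) = +1·(7425/1175) since 1175 mod 4 = 3, 7425 mod 4 = 1; sign now -1
(7425/1175) = (375/1175)   [reduce mod 1175]
reciprocity: (375/1175) = -1·(1175/375) since 375 mod 4 = 3, 1175 mod 4 = 3; sign now +1
(1175/375) = (50/375)   [reduce mod 375]
50 = 2^1·25; (2/375) = +1 since 375 mod 8 = 7, so (50/375) = (+1)^1·(25/375); sign now +1
reciprocity: (25/375) = +1·(375/25) since 25 mod 4 = 1, 375 mod 4 = 3; sign now +1
(375/25) = (0/25)   [reduce mod 25]
(0/25) = 0   [gcd(a, n) > 1]; final value = 0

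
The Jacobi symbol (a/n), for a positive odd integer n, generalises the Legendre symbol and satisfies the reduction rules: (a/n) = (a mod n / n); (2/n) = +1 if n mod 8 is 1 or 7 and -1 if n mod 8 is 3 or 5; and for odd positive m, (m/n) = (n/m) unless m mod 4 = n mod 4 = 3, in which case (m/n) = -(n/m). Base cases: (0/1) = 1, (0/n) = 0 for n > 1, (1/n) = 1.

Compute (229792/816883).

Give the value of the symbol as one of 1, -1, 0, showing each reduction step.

-1

factor out 2^5: 229792 = 2^5·7181; with 816883 mod 8 = 3, (2/816883) = -1; sign now -1; continue with (7181/816883)
flip (7181/816883) -> (816883/7181): both odd, 7181 mod 4 = 1, 816883 mod 4 = 3, so the flip contributes +1; sign now -1
(816883/7181): 816883 mod 7181 = 5430, so (816883/7181) = (5430/7181)
factor out 2^1: 5430 = 2^1·2715; with 7181 mod 8 = 5, (2/7181) = -1; sign now +1; continue with (2715/7181)
flip (2715/7181) -> (7181/2715): both odd, 2715 mod 4 = 3, 7181 mod 4 = 1, so the flip contributes +1; sign now +1
(7181/2715): 7181 mod 2715 = 1751, so (7181/2715) = (1751/2715)
flip (1751/2715) -> (2715/1751): both odd, 1751 mod 4 = 3, 2715 mod 4 = 3, so the flip contributes -1; sign now -1
(2715/1751): 2715 mod 1751 = 964, so (2715/1751) = (964/1751)
factor out 2^2: 964 = 2^2·241; with 1751 mod 8 = 7, (2/1751) = +1; sign now -1; continue with (241/1751)
flip (241/1751) -> (1751/241): both odd, 241 mod 4 = 1, 1751 mod 4 = 3, so the flip contributes +1; sign now -1
(1751/241): 1751 mod 241 = 64, so (1751/241) = (64/241)
factor out 2^6: 64 = 2^6·1; with 241 mod 8 = 1, (2/241) = +1; sign now -1; continue with (1/241)
reached (1/241) = 1, so the symbol is -1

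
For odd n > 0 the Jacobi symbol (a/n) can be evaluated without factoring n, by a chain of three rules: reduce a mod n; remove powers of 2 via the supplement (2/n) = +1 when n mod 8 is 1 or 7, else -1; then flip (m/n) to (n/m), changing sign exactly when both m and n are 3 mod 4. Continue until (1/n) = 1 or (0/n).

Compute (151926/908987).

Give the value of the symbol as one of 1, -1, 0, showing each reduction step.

151926 = 2^1·75963; (2/908987) = -1 since 908987 mod 8 = 3, so (151926/908987) = (-1)^1·(75963/908987); sign now -1
reciprocity: (75963/908987) = -1·(908987/75963) since 75963 mod 4 = 3, 908987 mod 4 = 3; sign now +1
(908987/75963) = (73394/75963)   [reduce mod 75963]
73394 = 2^1·36697; (2/75963) = -1 since 75963 mod 8 = 3, so (73394/75963) = (-1)^1·(36697/75963); sign now -1
reciprocity: (36697/75963) = +1·(75963/36697) since 36697 mod 4 = 1, 75963 mod 4 = 3; sign now -1
(75963/36697) = (2569/36697)   [reduce mod 36697]
reciprocity: (2569/36697) = +1·(36697/2569) since 2569 mod 4 = 1, 36697 mod 4 = 1; sign now -1
(36697/2569) = (731/2569)   [reduce mod 2569]
reciprocity: (731/2569) = +1·(2569/731) since 731 mod 4 = 3, 2569 mod 4 = 1; sign now -1
(2569/731) = (376/731)   [reduce mod 731]
376 = 2^3·47; (2/731) = -1 since 731 mod 8 = 3, so (376/731) = (-1)^3·(47/731); sign now +1
reciprocity: (47/731) = -1·(731/47) since 47 mod 4 = 3, 731 mod 4 = 3; sign now -1
(731/47) = (26/47)   [reduce mod 47]
26 = 2^1·13; (2/47) = +1 since 47 mod 8 = 7, so (26/47) = (+1)^1·(13/47); sign now -1
reciprocity: (13/47) = +1·(47/13) since 13 mod 4 = 1, 47 mod 4 = 3; sign now -1
(47/13) = (8/13)   [reduce mod 13]
8 = 2^3·1; (2/13) = -1 since 13 mod 8 = 5, so (8/13) = (-1)^3·(1/13); sign now +1
(1/13) = 1; final value = sign = +1

1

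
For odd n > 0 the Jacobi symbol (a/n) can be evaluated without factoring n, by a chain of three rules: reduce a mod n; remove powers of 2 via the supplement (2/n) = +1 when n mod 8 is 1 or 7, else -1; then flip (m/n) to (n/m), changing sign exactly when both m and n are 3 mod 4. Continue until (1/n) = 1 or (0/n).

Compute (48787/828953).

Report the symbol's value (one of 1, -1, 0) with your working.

reciprocity: (48787/828953) = +1·(828953/48787) since 48787 mod 4 = 3, 828953 mod 4 = 1; sign now +1
(828953/48787) = (48361/48787)   [reduce mod 48787]
reciprocity: (48361/48787) = +1·(48787/48361) since 48361 mod 4 = 1, 48787 mod 4 = 3; sign now +1
(48787/48361) = (426/48361)   [reduce mod 48361]
426 = 2^1·213; (2/48361) = +1 since 48361 mod 8 = 1, so (426/48361) = (+1)^1·(213/48361); sign now +1
reciprocity: (213/48361) = +1·(48361/213) since 213 mod 4 = 1, 48361 mod 4 = 1; sign now +1
(48361/213) = (10/213)   [reduce mod 213]
10 = 2^1·5; (2/213) = -1 since 213 mod 8 = 5, so (10/213) = (-1)^1·(5/213); sign now -1
reciprocity: (5/213) = +1·(213/5) since 5 mod 4 = 1, 213 mod 4 = 1; sign now -1
(213/5) = (3/5)   [reduce mod 5]
reciprocity: (3/5) = +1·(5/3) since 3 mod 4 = 3, 5 mod 4 = 1; sign now -1
(5/3) = (2/3)   [reduce mod 3]
2 = 2^1·1; (2/3) = -1 since 3 mod 8 = 3, so (2/3) = (-1)^1·(1/3); sign now +1
(1/3) = 1; final value = sign = +1

1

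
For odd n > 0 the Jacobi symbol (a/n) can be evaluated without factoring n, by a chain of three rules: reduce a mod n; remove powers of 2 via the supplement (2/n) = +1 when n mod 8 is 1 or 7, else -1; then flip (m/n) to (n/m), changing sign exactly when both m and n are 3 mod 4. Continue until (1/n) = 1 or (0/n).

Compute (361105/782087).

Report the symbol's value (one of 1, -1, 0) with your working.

flip (361105/782087) -> (782087/361105): both odd, 361105 mod 4 = 1, 782087 mod 4 = 3, so the flip contributes +1; sign now +1
(782087/361105): 782087 mod 361105 = 59877, so (782087/361105) = (59877/361105)
flip (59877/361105) -> (361105/59877): both odd, 59877 mod 4 = 1, 361105 mod 4 = 1, so the flip contributes +1; sign now +1
(361105/59877): 361105 mod 59877 = 1843, so (361105/59877) = (1843/59877)
flip (1843/59877) -> (59877/1843): both odd, 1843 mod 4 = 3, 59877 mod 4 = 1, so the flip contributes +1; sign now +1
(59877/1843): 59877 mod 1843 = 901, so (59877/1843) = (901/1843)
flip (901/1843) -> (1843/901): both odd, 901 mod 4 = 1, 1843 mod 4 = 3, so the flip contributes +1; sign now +1
(1843/901): 1843 mod 901 = 41, so (1843/901) = (41/901)
flip (41/901) -> (901/41): both odd, 41 mod 4 = 1, 901 mod 4 = 1, so the flip contributes +1; sign now +1
(901/41): 901 mod 41 = 40, so (901/41) = (40/41)
factor out 2^3: 40 = 2^3·5; with 41 mod 8 = 1, (2/41) = +1; sign now +1; continue with (5/41)
flip (5/41) -> (41/5): both odd, 5 mod 4 = 1, 41 mod 4 = 1, so the flip contributes +1; sign now +1
(41/5): 41 mod 5 = 1, so (41/5) = (1/5)
reached (1/5) = 1, so the symbol is +1

1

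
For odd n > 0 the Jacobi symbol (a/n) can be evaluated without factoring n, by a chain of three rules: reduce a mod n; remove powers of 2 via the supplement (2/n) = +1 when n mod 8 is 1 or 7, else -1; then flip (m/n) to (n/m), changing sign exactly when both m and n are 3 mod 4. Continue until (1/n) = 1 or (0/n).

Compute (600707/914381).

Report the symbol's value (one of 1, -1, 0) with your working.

flip (600707/914381) -> (914381/600707): both odd, 600707 mod 4 = 3, 914381 mod 4 = 1, so the flip contributes +1; sign now +1
(914381/600707): 914381 mod 600707 = 313674, so (914381/600707) = (313674/600707)
factor out 2^1: 313674 = 2^1·156837; with 600707 mod 8 = 3, (2/600707) = -1; sign now -1; continue with (156837/600707)
flip (156837/600707) -> (600707/156837): both odd, 156837 mod 4 = 1, 600707 mod 4 = 3, so the flip contributes +1; sign now -1
(600707/156837): 600707 mod 156837 = 130196, so (600707/156837) = (130196/156837)
factor out 2^2: 130196 = 2^2·32549; with 156837 mod 8 = 5, (2/156837) = -1; sign now -1; continue with (32549/156837)
flip (32549/156837) -> (156837/32549): both odd, 32549 mod 4 = 1, 156837 mod 4 = 1, so the flip contributes +1; sign now -1
(156837/32549): 156837 mod 32549 = 26641, so (156837/32549) = (26641/32549)
flip (26641/32549) -> (32549/26641): both odd, 26641 mod 4 = 1, 32549 mod 4 = 1, so the flip contributes +1; sign now -1
(32549/26641): 32549 mod 26641 = 5908, so (32549/26641) = (5908/26641)
factor out 2^2: 5908 = 2^2·1477; with 26641 mod 8 = 1, (2/26641) = +1; sign now -1; continue with (1477/26641)
flip (1477/26641) -> (26641/1477): both odd, 1477 mod 4 = 1, 26641 mod 4 = 1, so the flip contributes +1; sign now -1
(26641/1477): 26641 mod 1477 = 55, so (26641/1477) = (55/1477)
flip (55/1477) -> (1477/55): both odd, 55 mod 4 = 3, 1477 mod 4 = 1, so the flip contributes +1; sign now -1
(1477/55): 1477 mod 55 = 47, so (1477/55) = (47/55)
flip (47/55) -> (55/47): both odd, 47 mod 4 = 3, 55 mod 4 = 3, so the flip contributes -1; sign now +1
(55/47): 55 mod 47 = 8, so (55/47) = (8/47)
factor out 2^3: 8 = 2^3·1; with 47 mod 8 = 7, (2/47) = +1; sign now +1; continue with (1/47)
reached (1/47) = 1, so the symbol is +1

1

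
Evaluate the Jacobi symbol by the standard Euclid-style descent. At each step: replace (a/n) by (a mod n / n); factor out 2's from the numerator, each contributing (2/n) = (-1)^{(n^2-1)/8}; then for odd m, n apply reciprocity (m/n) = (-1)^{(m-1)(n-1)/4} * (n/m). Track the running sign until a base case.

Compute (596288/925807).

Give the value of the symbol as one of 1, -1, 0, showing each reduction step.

1

factor out 2^6: 596288 = 2^6·9317; with 925807 mod 8 = 7, (2/925807) = +1; sign now +1; continue with (9317/925807)
flip (9317/925807) -> (925807/9317): both odd, 9317 mod 4 = 1, 925807 mod 4 = 3, so the flip contributes +1; sign now +1
(925807/9317): 925807 mod 9317 = 3424, so (925807/9317) = (3424/9317)
factor out 2^5: 3424 = 2^5·107; with 9317 mod 8 = 5, (2/9317) = -1; sign now -1; continue with (107/9317)
flip (107/9317) -> (9317/107): both odd, 107 mod 4 = 3, 9317 mod 4 = 1, so the flip contributes +1; sign now -1
(9317/107): 9317 mod 107 = 8, so (9317/107) = (8/107)
factor out 2^3: 8 = 2^3·1; with 107 mod 8 = 3, (2/107) = -1; sign now +1; continue with (1/107)
reached (1/107) = 1, so the symbol is +1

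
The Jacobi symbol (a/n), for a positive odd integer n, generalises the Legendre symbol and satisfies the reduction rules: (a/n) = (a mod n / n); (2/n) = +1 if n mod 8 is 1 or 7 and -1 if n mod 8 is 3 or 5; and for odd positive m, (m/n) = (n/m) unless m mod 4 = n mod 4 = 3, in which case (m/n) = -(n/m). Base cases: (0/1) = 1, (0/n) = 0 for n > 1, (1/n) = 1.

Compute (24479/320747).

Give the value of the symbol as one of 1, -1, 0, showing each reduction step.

0

reciprocity: (24479/320747) = -1·(320747/24479) since 24479 mod 4 = 3, 320747 mod 4 = 3; sign now -1
(320747/24479) = (2520/24479)   [reduce mod 24479]
2520 = 2^3·315; (2/24479) = +1 since 24479 mod 8 = 7, so (2520/24479) = (+1)^3·(315/24479); sign now -1
reciprocity: (315/24479) = -1·(24479/315) since 315 mod 4 = 3, 24479 mod 4 = 3; sign now +1
(24479/315) = (224/315)   [reduce mod 315]
224 = 2^5·7; (2/315) = -1 since 315 mod 8 = 3, so (224/315) = (-1)^5·(7/315); sign now -1
reciprocity: (7/315) = -1·(315/7) since 7 mod 4 = 3, 315 mod 4 = 3; sign now +1
(315/7) = (0/7)   [reduce mod 7]
(0/7) = 0   [gcd(a, n) > 1]; final value = 0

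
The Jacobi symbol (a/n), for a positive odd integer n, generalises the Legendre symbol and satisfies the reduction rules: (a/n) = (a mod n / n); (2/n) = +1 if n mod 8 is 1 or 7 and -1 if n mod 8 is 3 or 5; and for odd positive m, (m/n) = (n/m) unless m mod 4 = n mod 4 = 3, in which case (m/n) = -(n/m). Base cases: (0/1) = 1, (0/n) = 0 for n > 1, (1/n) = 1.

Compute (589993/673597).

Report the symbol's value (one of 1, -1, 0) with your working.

flip (589993/673597) -> (673597/589993): both odd, 589993 mod 4 = 1, 673597 mod 4 = 1, so the flip contributes +1; sign now +1
(673597/589993): 673597 mod 589993 = 83604, so (673597/589993) = (83604/589993)
factor out 2^2: 83604 = 2^2·20901; with 589993 mod 8 = 1, (2/589993) = +1; sign now +1; continue with (20901/589993)
flip (20901/589993) -> (589993/20901): both odd, 20901 mod 4 = 1, 589993 mod 4 = 1, so the flip contributes +1; sign now +1
(589993/20901): 589993 mod 20901 = 4765, so (589993/20901) = (4765/20901)
flip (4765/20901) -> (20901/4765): both odd, 4765 mod 4 = 1, 20901 mod 4 = 1, so the flip contributes +1; sign now +1
(20901/4765): 20901 mod 4765 = 1841, so (20901/4765) = (1841/4765)
flip (1841/4765) -> (4765/1841): both odd, 1841 mod 4 = 1, 4765 mod 4 = 1, so the flip contributes +1; sign now +1
(4765/1841): 4765 mod 1841 = 1083, so (4765/1841) = (1083/1841)
flip (1083/1841) -> (1841/1083): both odd, 1083 mod 4 = 3, 1841 mod 4 = 1, so the flip contributes +1; sign now +1
(1841/1083): 1841 mod 1083 = 758, so (1841/1083) = (758/1083)
factor out 2^1: 758 = 2^1·379; with 1083 mod 8 = 3, (2/1083) = -1; sign now -1; continue with (379/1083)
flip (379/1083) -> (1083/379): both odd, 379 mod 4 = 3, 1083 mod 4 = 3, so the flip contributes -1; sign now +1
(1083/379): 1083 mod 379 = 325, so (1083/379) = (325/379)
flip (325/379) -> (379/325): both odd, 325 mod 4 = 1, 379 mod 4 = 3, so the flip contributes +1; sign now +1
(379/325): 379 mod 325 = 54, so (379/325) = (54/325)
factor out 2^1: 54 = 2^1·27; with 325 mod 8 = 5, (2/325) = -1; sign now -1; continue with (27/325)
flip (27/325) -> (325/27): both odd, 27 mod 4 = 3, 325 mod 4 = 1, so the flip contributes +1; sign now -1
(325/27): 325 mod 27 = 1, so (325/27) = (1/27)
reached (1/27) = 1, so the symbol is -1

-1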